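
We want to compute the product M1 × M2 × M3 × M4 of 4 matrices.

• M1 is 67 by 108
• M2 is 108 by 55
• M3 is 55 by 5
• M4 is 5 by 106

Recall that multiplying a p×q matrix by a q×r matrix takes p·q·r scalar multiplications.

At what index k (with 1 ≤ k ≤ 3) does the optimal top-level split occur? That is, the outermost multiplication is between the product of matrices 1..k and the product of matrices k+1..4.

3

Adjacent pairs: M1M2 = 67·108·55 = 397980; M2M3 = 108·55·5 = 29700; M3M4 = 55·5·106 = 29150.
Length 3: M1..M3: k=1: 0+29700+67·108·5=65880; k=2: 397980+0+67·55·5=416405 → min 65880 | M2..M4: k=2: 0+29150+108·55·106=658790; k=3: 29700+0+108·5·106=86940 → min 86940.
Top-level splits: k=1: (M1..M1)·(M2..M4) → 0+86940+67·108·106 = 853956; k=2: (M1..M2)·(M3..M4) → 397980+29150+67·55·106 = 817740; k=3: (M1..M3)·(M4..M4) → 65880+0+67·5·106 = 101390.
Best split is after M3, i.e. k = 3.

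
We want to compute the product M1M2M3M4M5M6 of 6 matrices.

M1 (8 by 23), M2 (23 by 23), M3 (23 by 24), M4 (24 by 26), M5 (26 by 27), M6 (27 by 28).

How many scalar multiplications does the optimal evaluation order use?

25304

Adjacent pairs: M1M2 = 8·23·23 = 4232; M2M3 = 23·23·24 = 12696; M3M4 = 23·24·26 = 14352; M4M5 = 24·26·27 = 16848; M5M6 = 26·27·28 = 19656.
Length 3: M1..M3: k=1: 0+12696+8·23·24=17112; k=2: 4232+0+8·23·24=8648 → min 8648 | M2..M4: k=2: 0+14352+23·23·26=28106; k=3: 12696+0+23·24·26=27048 → min 27048 | M3..M5: k=3: 0+16848+23·24·27=31752; k=4: 14352+0+23·26·27=30498 → min 30498 | M4..M6: k=4: 0+19656+24·26·28=37128; k=5: 16848+0+24·27·28=34992 → min 34992.
Length 4: M1..M4: k=1: 0+27048+8·23·26=31832; k=2: 4232+14352+8·23·26=23368; k=3: 8648+0+8·24·26=13640 → min 13640 | M2..M5: k=2: 0+30498+23·23·27=44781; k=3: 12696+16848+23·24·27=44448; k=4: 27048+0+23·26·27=43194 → min 43194 | M3..M6: k=3: 0+34992+23·24·28=50448; k=4: 14352+19656+23·26·28=50752; k=5: 30498+0+23·27·28=47886 → min 47886.
Length 5: M1..M5: k=1: 0+43194+8·23·27=48162; k=2: 4232+30498+8·23·27=39698; k=3: 8648+16848+8·24·27=30680; k=4: 13640+0+8·26·27=19256 → min 19256 | M2..M6: k=2: 0+47886+23·23·28=62698; k=3: 12696+34992+23·24·28=63144; k=4: 27048+19656+23·26·28=63448; k=5: 43194+0+23·27·28=60582 → min 60582.
Length 6: M1..M6: k=1: 0+60582+8·23·28=65734; k=2: 4232+47886+8·23·28=57270; k=3: 8648+34992+8·24·28=49016; k=4: 13640+19656+8·26·28=39120; k=5: 19256+0+8·27·28=25304 → min 25304.
Optimal order: (((((M1M2)M3)M4)M5)M6) with cost 25304.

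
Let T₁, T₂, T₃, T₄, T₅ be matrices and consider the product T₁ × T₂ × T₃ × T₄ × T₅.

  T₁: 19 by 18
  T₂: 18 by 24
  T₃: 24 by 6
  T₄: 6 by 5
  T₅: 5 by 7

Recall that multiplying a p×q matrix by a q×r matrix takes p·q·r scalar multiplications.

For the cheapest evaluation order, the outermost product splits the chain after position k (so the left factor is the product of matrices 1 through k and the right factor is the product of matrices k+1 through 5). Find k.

4

Adjacent pairs: T₁T₂ = 19·18·24 = 8208; T₂T₃ = 18·24·6 = 2592; T₃T₄ = 24·6·5 = 720; T₄T₅ = 6·5·7 = 210.
Length 3: T₁..T₃: k=1: 0+2592+19·18·6=4644; k=2: 8208+0+19·24·6=10944 → min 4644 | T₂..T₄: k=2: 0+720+18·24·5=2880; k=3: 2592+0+18·6·5=3132 → min 2880 | T₃..T₅: k=3: 0+210+24·6·7=1218; k=4: 720+0+24·5·7=1560 → min 1218.
Length 4: T₁..T₄: k=1: 0+2880+19·18·5=4590; k=2: 8208+720+19·24·5=11208; k=3: 4644+0+19·6·5=5214 → min 4590 | T₂..T₅: k=2: 0+1218+18·24·7=4242; k=3: 2592+210+18·6·7=3558; k=4: 2880+0+18·5·7=3510 → min 3510.
Top-level splits: k=1: (T₁..T₁)·(T₂..T₅) → 0+3510+19·18·7 = 5904; k=2: (T₁..T₂)·(T₃..T₅) → 8208+1218+19·24·7 = 12618; k=3: (T₁..T₃)·(T₄..T₅) → 4644+210+19·6·7 = 5652; k=4: (T₁..T₄)·(T₅..T₅) → 4590+0+19·5·7 = 5255.
Best split is after T₄, i.e. k = 4.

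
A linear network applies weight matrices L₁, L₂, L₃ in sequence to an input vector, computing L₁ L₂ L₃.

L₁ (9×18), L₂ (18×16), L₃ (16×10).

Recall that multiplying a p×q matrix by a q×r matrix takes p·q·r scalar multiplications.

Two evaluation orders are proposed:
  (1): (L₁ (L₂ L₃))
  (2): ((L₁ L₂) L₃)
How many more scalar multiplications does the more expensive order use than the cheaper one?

468

Order (1) = (L₁ (L₂ L₃)): (L₂ L₃): 18×16 by 16×10 → 18×10, cost 18·16·10 = 2880; (L₁ (L₂ L₃)): 9×18 by 18×10 → 9×10, cost 9·18·10 = 1620; cumulative 4500. Total 4500.
Order (2) = ((L₁ L₂) L₃): (L₁ L₂): 9×18 by 18×16 → 9×16, cost 9·18·16 = 2592; ((L₁ L₂) L₃): 9×16 by 16×10 → 9×10, cost 9·16·10 = 1440; cumulative 4032. Total 4032.
Difference: |4500 − 4032| = 468.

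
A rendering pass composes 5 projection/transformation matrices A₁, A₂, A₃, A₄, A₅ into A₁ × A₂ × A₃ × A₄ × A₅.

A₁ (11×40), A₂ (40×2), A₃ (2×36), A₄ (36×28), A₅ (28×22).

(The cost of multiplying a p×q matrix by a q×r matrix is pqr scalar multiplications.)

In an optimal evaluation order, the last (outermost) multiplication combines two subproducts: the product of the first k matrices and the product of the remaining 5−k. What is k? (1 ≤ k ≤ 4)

2

Adjacent pairs: A₁A₂ = 11·40·2 = 880; A₂A₃ = 40·2·36 = 2880; A₃A₄ = 2·36·28 = 2016; A₄A₅ = 36·28·22 = 22176.
Length 3: A₁..A₃: k=1: 0+2880+11·40·36=18720; k=2: 880+0+11·2·36=1672 → min 1672 | A₂..A₄: k=2: 0+2016+40·2·28=4256; k=3: 2880+0+40·36·28=43200 → min 4256 | A₃..A₅: k=3: 0+22176+2·36·22=23760; k=4: 2016+0+2·28·22=3248 → min 3248.
Length 4: A₁..A₄: k=1: 0+4256+11·40·28=16576; k=2: 880+2016+11·2·28=3512; k=3: 1672+0+11·36·28=12760 → min 3512 | A₂..A₅: k=2: 0+3248+40·2·22=5008; k=3: 2880+22176+40·36·22=56736; k=4: 4256+0+40·28·22=28896 → min 5008.
Top-level splits: k=1: (A₁..A₁)·(A₂..A₅) → 0+5008+11·40·22 = 14688; k=2: (A₁..A₂)·(A₃..A₅) → 880+3248+11·2·22 = 4612; k=3: (A₁..A₃)·(A₄..A₅) → 1672+22176+11·36·22 = 32560; k=4: (A₁..A₄)·(A₅..A₅) → 3512+0+11·28·22 = 10288.
Best split is after A₂, i.e. k = 2.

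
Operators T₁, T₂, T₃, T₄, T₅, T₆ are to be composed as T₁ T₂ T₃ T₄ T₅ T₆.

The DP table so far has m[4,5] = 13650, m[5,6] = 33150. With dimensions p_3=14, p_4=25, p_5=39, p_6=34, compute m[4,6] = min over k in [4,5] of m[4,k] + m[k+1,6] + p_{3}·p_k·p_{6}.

m[4,6] = min over k∈[4,5] of m[4,k]+m[k+1,6]+p_{3}·p_k·p_{6}.
k=4: 0 + 33150 + 14·25·34 = 45050; k=5: 13650 + 0 + 14·39·34 = 32214.
Minimum: 32214 at k=5.

32214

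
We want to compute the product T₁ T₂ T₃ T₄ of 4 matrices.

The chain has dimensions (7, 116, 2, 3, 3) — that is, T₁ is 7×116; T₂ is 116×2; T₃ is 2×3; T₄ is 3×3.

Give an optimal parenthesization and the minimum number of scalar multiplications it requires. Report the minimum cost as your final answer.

Adjacent pairs: T₁T₂ = 7·116·2 = 1624; T₂T₃ = 116·2·3 = 696; T₃T₄ = 2·3·3 = 18.
Length 3: T₁..T₃: k=1: 0+696+7·116·3=3132; k=2: 1624+0+7·2·3=1666 → min 1666 | T₂..T₄: k=2: 0+18+116·2·3=714; k=3: 696+0+116·3·3=1740 → min 714.
Length 4: T₁..T₄: k=1: 0+714+7·116·3=3150; k=2: 1624+18+7·2·3=1684; k=3: 1666+0+7·3·3=1729 → min 1684.
Optimal parenthesization: ((T₁ T₂) (T₃ T₄)) with cost 1684.

1684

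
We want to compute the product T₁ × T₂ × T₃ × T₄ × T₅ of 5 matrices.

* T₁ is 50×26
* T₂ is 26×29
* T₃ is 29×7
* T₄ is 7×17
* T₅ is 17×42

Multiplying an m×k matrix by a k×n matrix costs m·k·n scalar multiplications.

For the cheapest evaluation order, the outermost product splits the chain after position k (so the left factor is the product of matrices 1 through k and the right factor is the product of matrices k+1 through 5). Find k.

Adjacent pairs: T₁T₂ = 50·26·29 = 37700; T₂T₃ = 26·29·7 = 5278; T₃T₄ = 29·7·17 = 3451; T₄T₅ = 7·17·42 = 4998.
Length 3: T₁..T₃: k=1: 0+5278+50·26·7=14378; k=2: 37700+0+50·29·7=47850 → min 14378 | T₂..T₄: k=2: 0+3451+26·29·17=16269; k=3: 5278+0+26·7·17=8372 → min 8372 | T₃..T₅: k=3: 0+4998+29·7·42=13524; k=4: 3451+0+29·17·42=24157 → min 13524.
Length 4: T₁..T₄: k=1: 0+8372+50·26·17=30472; k=2: 37700+3451+50·29·17=65801; k=3: 14378+0+50·7·17=20328 → min 20328 | T₂..T₅: k=2: 0+13524+26·29·42=45192; k=3: 5278+4998+26·7·42=17920; k=4: 8372+0+26·17·42=26936 → min 17920.
Top-level splits: k=1: (T₁..T₁)·(T₂..T₅) → 0+17920+50·26·42 = 72520; k=2: (T₁..T₂)·(T₃..T₅) → 37700+13524+50·29·42 = 112124; k=3: (T₁..T₃)·(T₄..T₅) → 14378+4998+50·7·42 = 34076; k=4: (T₁..T₄)·(T₅..T₅) → 20328+0+50·17·42 = 56028.
Best split is after T₃, i.e. k = 3.

3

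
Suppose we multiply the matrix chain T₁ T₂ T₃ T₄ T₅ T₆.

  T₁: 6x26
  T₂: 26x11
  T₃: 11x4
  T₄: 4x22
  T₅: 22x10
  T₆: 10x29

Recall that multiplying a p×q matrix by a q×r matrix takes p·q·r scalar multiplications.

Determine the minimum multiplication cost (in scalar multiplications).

4504

Adjacent pairs: T₁T₂ = 6·26·11 = 1716; T₂T₃ = 26·11·4 = 1144; T₃T₄ = 11·4·22 = 968; T₄T₅ = 4·22·10 = 880; T₅T₆ = 22·10·29 = 6380.
Length 3: T₁..T₃: k=1: 0+1144+6·26·4=1768; k=2: 1716+0+6·11·4=1980 → min 1768 | T₂..T₄: k=2: 0+968+26·11·22=7260; k=3: 1144+0+26·4·22=3432 → min 3432 | T₃..T₅: k=3: 0+880+11·4·10=1320; k=4: 968+0+11·22·10=3388 → min 1320 | T₄..T₆: k=4: 0+6380+4·22·29=8932; k=5: 880+0+4·10·29=2040 → min 2040.
Length 4: T₁..T₄: k=1: 0+3432+6·26·22=6864; k=2: 1716+968+6·11·22=4136; k=3: 1768+0+6·4·22=2296 → min 2296 | T₂..T₅: k=2: 0+1320+26·11·10=4180; k=3: 1144+880+26·4·10=3064; k=4: 3432+0+26·22·10=9152 → min 3064 | T₃..T₆: k=3: 0+2040+11·4·29=3316; k=4: 968+6380+11·22·29=14366; k=5: 1320+0+11·10·29=4510 → min 3316.
Length 5: T₁..T₅: k=1: 0+3064+6·26·10=4624; k=2: 1716+1320+6·11·10=3696; k=3: 1768+880+6·4·10=2888; k=4: 2296+0+6·22·10=3616 → min 2888 | T₂..T₆: k=2: 0+3316+26·11·29=11610; k=3: 1144+2040+26·4·29=6200; k=4: 3432+6380+26·22·29=26400; k=5: 3064+0+26·10·29=10604 → min 6200.
Length 6: T₁..T₆: k=1: 0+6200+6·26·29=10724; k=2: 1716+3316+6·11·29=6946; k=3: 1768+2040+6·4·29=4504; k=4: 2296+6380+6·22·29=12504; k=5: 2888+0+6·10·29=4628 → min 4504.
Optimal order: ((T₁ (T₂ T₃)) ((T₄ T₅) T₆)) with cost 4504.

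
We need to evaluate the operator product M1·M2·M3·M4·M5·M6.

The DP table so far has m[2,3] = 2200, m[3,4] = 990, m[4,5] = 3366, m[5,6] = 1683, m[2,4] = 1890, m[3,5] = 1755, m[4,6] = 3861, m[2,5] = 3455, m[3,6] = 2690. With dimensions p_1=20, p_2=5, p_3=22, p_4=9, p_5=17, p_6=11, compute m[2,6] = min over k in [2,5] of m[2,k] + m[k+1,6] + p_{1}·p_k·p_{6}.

3790

m[2,6] = min over k∈[2,5] of m[2,k]+m[k+1,6]+p_{1}·p_k·p_{6}.
k=2: 0 + 2690 + 20·5·11 = 3790; k=3: 2200 + 3861 + 20·22·11 = 10901; k=4: 1890 + 1683 + 20·9·11 = 5553; k=5: 3455 + 0 + 20·17·11 = 7195.
Minimum: 3790 at k=2.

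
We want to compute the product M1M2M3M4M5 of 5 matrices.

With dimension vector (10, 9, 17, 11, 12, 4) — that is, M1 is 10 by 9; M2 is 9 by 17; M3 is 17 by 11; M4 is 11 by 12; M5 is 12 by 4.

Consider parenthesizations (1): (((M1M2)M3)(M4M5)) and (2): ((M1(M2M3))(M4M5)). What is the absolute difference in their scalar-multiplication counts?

727

Order (1) = (((M1M2)M3)(M4M5)): (M1M2): 10×9 by 9×17 → 10×17, cost 10·9·17 = 1530; ((M1M2)M3): 10×17 by 17×11 → 10×11, cost 10·17·11 = 1870; cumulative 3400; (M4M5): 11×12 by 12×4 → 11×4, cost 11·12·4 = 528; (((M1M2)M3)(M4M5)): 10×11 by 11×4 → 10×4, cost 10·11·4 = 440; cumulative 4368. Total 4368.
Order (2) = ((M1(M2M3))(M4M5)): (M2M3): 9×17 by 17×11 → 9×11, cost 9·17·11 = 1683; (M1(M2M3)): 10×9 by 9×11 → 10×11, cost 10·9·11 = 990; cumulative 2673; (M4M5): 11×12 by 12×4 → 11×4, cost 11·12·4 = 528; ((M1(M2M3))(M4M5)): 10×11 by 11×4 → 10×4, cost 10·11·4 = 440; cumulative 3641. Total 3641.
Difference: |4368 − 3641| = 727.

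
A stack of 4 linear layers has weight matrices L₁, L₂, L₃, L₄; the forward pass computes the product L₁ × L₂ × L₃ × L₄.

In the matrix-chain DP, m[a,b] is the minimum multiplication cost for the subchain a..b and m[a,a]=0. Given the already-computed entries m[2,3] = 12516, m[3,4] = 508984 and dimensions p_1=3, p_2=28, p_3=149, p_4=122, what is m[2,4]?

m[2,4] = min over k∈[2,3] of m[2,k]+m[k+1,4]+p_{1}·p_k·p_{4}.
k=2: 0 + 508984 + 3·28·122 = 519232; k=3: 12516 + 0 + 3·149·122 = 67050.
Minimum: 67050 at k=3.

67050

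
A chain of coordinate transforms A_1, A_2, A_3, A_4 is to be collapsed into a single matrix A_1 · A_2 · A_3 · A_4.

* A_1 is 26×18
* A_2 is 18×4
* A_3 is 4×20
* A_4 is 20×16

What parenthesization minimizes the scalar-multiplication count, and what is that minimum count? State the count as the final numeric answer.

4816

Adjacent pairs: A_1A_2 = 26·18·4 = 1872; A_2A_3 = 18·4·20 = 1440; A_3A_4 = 4·20·16 = 1280.
Length 3: A_1..A_3: k=1: 0+1440+26·18·20=10800; k=2: 1872+0+26·4·20=3952 → min 3952 | A_2..A_4: k=2: 0+1280+18·4·16=2432; k=3: 1440+0+18·20·16=7200 → min 2432.
Length 4: A_1..A_4: k=1: 0+2432+26·18·16=9920; k=2: 1872+1280+26·4·16=4816; k=3: 3952+0+26·20·16=12272 → min 4816.
Optimal parenthesization: ((A_1 · A_2) · (A_3 · A_4)) with cost 4816.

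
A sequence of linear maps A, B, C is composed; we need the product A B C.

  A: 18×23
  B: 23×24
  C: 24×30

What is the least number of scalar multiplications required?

22896

Order (A (B C)): (B C): 23×24 by 24×30 → 23×30, cost 23·24·30 = 16560; (A (B C)): 18×23 by 23×30 → 18×30, cost 18·23·30 = 12420; cumulative 28980. Total 28980.
Order ((A B) C): (A B): 18×23 by 23×24 → 18×24, cost 18·23·24 = 9936; ((A B) C): 18×24 by 24×30 → 18×30, cost 18·24·30 = 12960; cumulative 22896. Total 22896.
Minimum: 22896.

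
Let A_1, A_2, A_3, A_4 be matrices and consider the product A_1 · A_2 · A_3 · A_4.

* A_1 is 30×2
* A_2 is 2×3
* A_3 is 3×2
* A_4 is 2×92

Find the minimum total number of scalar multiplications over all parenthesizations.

5652

Adjacent pairs: A_1A_2 = 30·2·3 = 180; A_2A_3 = 2·3·2 = 12; A_3A_4 = 3·2·92 = 552.
Length 3: A_1..A_3: k=1: 0+12+30·2·2=132; k=2: 180+0+30·3·2=360 → min 132 | A_2..A_4: k=2: 0+552+2·3·92=1104; k=3: 12+0+2·2·92=380 → min 380.
Length 4: A_1..A_4: k=1: 0+380+30·2·92=5900; k=2: 180+552+30·3·92=9012; k=3: 132+0+30·2·92=5652 → min 5652.
Optimal order: ((A_1 · (A_2 · A_3)) · A_4) with cost 5652.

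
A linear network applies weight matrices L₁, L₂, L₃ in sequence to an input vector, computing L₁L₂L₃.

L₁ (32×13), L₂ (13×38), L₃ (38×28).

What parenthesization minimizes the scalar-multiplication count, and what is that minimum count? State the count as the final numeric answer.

(L₁(L₂L₃)): cost 25480.
((L₁L₂)L₃): cost 49856.
Optimal: (L₁(L₂L₃)) with cost 25480.

25480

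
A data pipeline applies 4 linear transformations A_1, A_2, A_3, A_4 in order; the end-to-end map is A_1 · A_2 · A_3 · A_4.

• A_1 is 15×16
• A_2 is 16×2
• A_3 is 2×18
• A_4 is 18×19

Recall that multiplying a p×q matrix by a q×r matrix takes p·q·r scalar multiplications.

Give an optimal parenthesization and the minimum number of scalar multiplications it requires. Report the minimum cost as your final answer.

1734

Adjacent pairs: A_1A_2 = 15·16·2 = 480; A_2A_3 = 16·2·18 = 576; A_3A_4 = 2·18·19 = 684.
Length 3: A_1..A_3: k=1: 0+576+15·16·18=4896; k=2: 480+0+15·2·18=1020 → min 1020 | A_2..A_4: k=2: 0+684+16·2·19=1292; k=3: 576+0+16·18·19=6048 → min 1292.
Length 4: A_1..A_4: k=1: 0+1292+15·16·19=5852; k=2: 480+684+15·2·19=1734; k=3: 1020+0+15·18·19=6150 → min 1734.
Optimal parenthesization: ((A_1 · A_2) · (A_3 · A_4)) with cost 1734.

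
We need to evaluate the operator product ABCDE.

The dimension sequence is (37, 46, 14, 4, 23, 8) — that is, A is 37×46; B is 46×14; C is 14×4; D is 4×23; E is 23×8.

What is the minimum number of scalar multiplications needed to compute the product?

11304

Adjacent pairs: AB = 37·46·14 = 23828; BC = 46·14·4 = 2576; CD = 14·4·23 = 1288; DE = 4·23·8 = 736.
Length 3: A..C: k=1: 0+2576+37·46·4=9384; k=2: 23828+0+37·14·4=25900 → min 9384 | B..D: k=2: 0+1288+46·14·23=16100; k=3: 2576+0+46·4·23=6808 → min 6808 | C..E: k=3: 0+736+14·4·8=1184; k=4: 1288+0+14·23·8=3864 → min 1184.
Length 4: A..D: k=1: 0+6808+37·46·23=45954; k=2: 23828+1288+37·14·23=37030; k=3: 9384+0+37·4·23=12788 → min 12788 | B..E: k=2: 0+1184+46·14·8=6336; k=3: 2576+736+46·4·8=4784; k=4: 6808+0+46·23·8=15272 → min 4784.
Length 5: A..E: k=1: 0+4784+37·46·8=18400; k=2: 23828+1184+37·14·8=29156; k=3: 9384+736+37·4·8=11304; k=4: 12788+0+37·23·8=19596 → min 11304.
Optimal order: ((A(BC))(DE)) with cost 11304.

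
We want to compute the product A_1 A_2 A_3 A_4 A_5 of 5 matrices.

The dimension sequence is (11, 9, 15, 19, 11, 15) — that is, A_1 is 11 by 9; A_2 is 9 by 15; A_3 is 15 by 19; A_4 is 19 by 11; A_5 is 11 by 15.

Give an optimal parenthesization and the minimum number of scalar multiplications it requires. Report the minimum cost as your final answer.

7350

Adjacent pairs: A_1A_2 = 11·9·15 = 1485; A_2A_3 = 9·15·19 = 2565; A_3A_4 = 15·19·11 = 3135; A_4A_5 = 19·11·15 = 3135.
Length 3: A_1..A_3: k=1: 0+2565+11·9·19=4446; k=2: 1485+0+11·15·19=4620 → min 4446 | A_2..A_4: k=2: 0+3135+9·15·11=4620; k=3: 2565+0+9·19·11=4446 → min 4446 | A_3..A_5: k=3: 0+3135+15·19·15=7410; k=4: 3135+0+15·11·15=5610 → min 5610.
Length 4: A_1..A_4: k=1: 0+4446+11·9·11=5535; k=2: 1485+3135+11·15·11=6435; k=3: 4446+0+11·19·11=6745 → min 5535 | A_2..A_5: k=2: 0+5610+9·15·15=7635; k=3: 2565+3135+9·19·15=8265; k=4: 4446+0+9·11·15=5931 → min 5931.
Length 5: A_1..A_5: k=1: 0+5931+11·9·15=7416; k=2: 1485+5610+11·15·15=9570; k=3: 4446+3135+11·19·15=10716; k=4: 5535+0+11·11·15=7350 → min 7350.
Optimal parenthesization: ((A_1 ((A_2 A_3) A_4)) A_5) with cost 7350.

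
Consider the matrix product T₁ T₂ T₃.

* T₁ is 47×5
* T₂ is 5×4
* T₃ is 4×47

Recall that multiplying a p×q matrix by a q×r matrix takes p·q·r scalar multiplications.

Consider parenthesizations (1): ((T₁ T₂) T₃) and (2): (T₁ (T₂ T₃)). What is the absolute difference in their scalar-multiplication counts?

2209

Order (1) = ((T₁ T₂) T₃): (T₁ T₂): 47×5 by 5×4 → 47×4, cost 47·5·4 = 940; ((T₁ T₂) T₃): 47×4 by 4×47 → 47×47, cost 47·4·47 = 8836; cumulative 9776. Total 9776.
Order (2) = (T₁ (T₂ T₃)): (T₂ T₃): 5×4 by 4×47 → 5×47, cost 5·4·47 = 940; (T₁ (T₂ T₃)): 47×5 by 5×47 → 47×47, cost 47·5·47 = 11045; cumulative 11985. Total 11985.
Difference: |9776 − 11985| = 2209.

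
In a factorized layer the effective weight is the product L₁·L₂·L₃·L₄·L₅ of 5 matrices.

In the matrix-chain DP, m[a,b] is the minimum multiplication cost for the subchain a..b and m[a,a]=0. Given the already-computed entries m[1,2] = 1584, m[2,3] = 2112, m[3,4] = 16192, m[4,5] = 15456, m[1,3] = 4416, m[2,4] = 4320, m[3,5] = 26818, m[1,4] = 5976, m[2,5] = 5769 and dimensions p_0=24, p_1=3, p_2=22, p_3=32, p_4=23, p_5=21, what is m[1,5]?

m[1,5] = min over k∈[1,4] of m[1,k]+m[k+1,5]+p_{0}·p_k·p_{5}.
k=1: 0 + 5769 + 24·3·21 = 7281; k=2: 1584 + 26818 + 24·22·21 = 39490; k=3: 4416 + 15456 + 24·32·21 = 36000; k=4: 5976 + 0 + 24·23·21 = 17568.
Minimum: 7281 at k=1.

7281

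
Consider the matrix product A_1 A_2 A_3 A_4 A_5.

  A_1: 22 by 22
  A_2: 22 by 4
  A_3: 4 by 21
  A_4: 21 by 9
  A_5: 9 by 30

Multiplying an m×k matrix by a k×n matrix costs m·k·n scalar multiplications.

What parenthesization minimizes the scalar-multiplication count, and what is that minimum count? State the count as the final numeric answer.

Adjacent pairs: A_1A_2 = 22·22·4 = 1936; A_2A_3 = 22·4·21 = 1848; A_3A_4 = 4·21·9 = 756; A_4A_5 = 21·9·30 = 5670.
Length 3: A_1..A_3: k=1: 0+1848+22·22·21=12012; k=2: 1936+0+22·4·21=3784 → min 3784 | A_2..A_4: k=2: 0+756+22·4·9=1548; k=3: 1848+0+22·21·9=6006 → min 1548 | A_3..A_5: k=3: 0+5670+4·21·30=8190; k=4: 756+0+4·9·30=1836 → min 1836.
Length 4: A_1..A_4: k=1: 0+1548+22·22·9=5904; k=2: 1936+756+22·4·9=3484; k=3: 3784+0+22·21·9=7942 → min 3484 | A_2..A_5: k=2: 0+1836+22·4·30=4476; k=3: 1848+5670+22·21·30=21378; k=4: 1548+0+22·9·30=7488 → min 4476.
Length 5: A_1..A_5: k=1: 0+4476+22·22·30=18996; k=2: 1936+1836+22·4·30=6412; k=3: 3784+5670+22·21·30=23314; k=4: 3484+0+22·9·30=9424 → min 6412.
Optimal parenthesization: ((A_1 A_2) ((A_3 A_4) A_5)) with cost 6412.

6412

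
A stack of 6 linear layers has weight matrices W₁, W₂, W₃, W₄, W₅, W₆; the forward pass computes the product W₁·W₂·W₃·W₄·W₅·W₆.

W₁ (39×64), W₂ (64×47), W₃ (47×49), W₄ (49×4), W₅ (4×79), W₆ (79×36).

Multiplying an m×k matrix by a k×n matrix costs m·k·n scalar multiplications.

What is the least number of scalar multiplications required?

Adjacent pairs: W₁W₂ = 39·64·47 = 117312; W₂W₃ = 64·47·49 = 147392; W₃W₄ = 47·49·4 = 9212; W₄W₅ = 49·4·79 = 15484; W₅W₆ = 4·79·36 = 11376.
Length 3: W₁..W₃: k=1: 0+147392+39·64·49=269696; k=2: 117312+0+39·47·49=207129 → min 207129 | W₂..W₄: k=2: 0+9212+64·47·4=21244; k=3: 147392+0+64·49·4=159936 → min 21244 | W₃..W₅: k=3: 0+15484+47·49·79=197421; k=4: 9212+0+47·4·79=24064 → min 24064 | W₄..W₆: k=4: 0+11376+49·4·36=18432; k=5: 15484+0+49·79·36=154840 → min 18432.
Length 4: W₁..W₄: k=1: 0+21244+39·64·4=31228; k=2: 117312+9212+39·47·4=133856; k=3: 207129+0+39·49·4=214773 → min 31228 | W₂..W₅: k=2: 0+24064+64·47·79=261696; k=3: 147392+15484+64·49·79=410620; k=4: 21244+0+64·4·79=41468 → min 41468 | W₃..W₆: k=3: 0+18432+47·49·36=101340; k=4: 9212+11376+47·4·36=27356; k=5: 24064+0+47·79·36=157732 → min 27356.
Length 5: W₁..W₅: k=1: 0+41468+39·64·79=238652; k=2: 117312+24064+39·47·79=286183; k=3: 207129+15484+39·49·79=373582; k=4: 31228+0+39·4·79=43552 → min 43552 | W₂..W₆: k=2: 0+27356+64·47·36=135644; k=3: 147392+18432+64·49·36=278720; k=4: 21244+11376+64·4·36=41836; k=5: 41468+0+64·79·36=223484 → min 41836.
Length 6: W₁..W₆: k=1: 0+41836+39·64·36=131692; k=2: 117312+27356+39·47·36=210656; k=3: 207129+18432+39·49·36=294357; k=4: 31228+11376+39·4·36=48220; k=5: 43552+0+39·79·36=154468 → min 48220.
Optimal order: ((W₁·(W₂·(W₃·W₄)))·(W₅·W₆)) with cost 48220.

48220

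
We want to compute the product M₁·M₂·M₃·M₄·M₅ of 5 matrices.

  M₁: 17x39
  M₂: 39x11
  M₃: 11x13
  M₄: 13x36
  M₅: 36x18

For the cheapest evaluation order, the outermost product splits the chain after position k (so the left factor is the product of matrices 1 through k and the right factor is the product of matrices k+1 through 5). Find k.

2

Adjacent pairs: M₁M₂ = 17·39·11 = 7293; M₂M₃ = 39·11·13 = 5577; M₃M₄ = 11·13·36 = 5148; M₄M₅ = 13·36·18 = 8424.
Length 3: M₁..M₃: k=1: 0+5577+17·39·13=14196; k=2: 7293+0+17·11·13=9724 → min 9724 | M₂..M₄: k=2: 0+5148+39·11·36=20592; k=3: 5577+0+39·13·36=23829 → min 20592 | M₃..M₅: k=3: 0+8424+11·13·18=10998; k=4: 5148+0+11·36·18=12276 → min 10998.
Length 4: M₁..M₄: k=1: 0+20592+17·39·36=44460; k=2: 7293+5148+17·11·36=19173; k=3: 9724+0+17·13·36=17680 → min 17680 | M₂..M₅: k=2: 0+10998+39·11·18=18720; k=3: 5577+8424+39·13·18=23127; k=4: 20592+0+39·36·18=45864 → min 18720.
Top-level splits: k=1: (M₁..M₁)·(M₂..M₅) → 0+18720+17·39·18 = 30654; k=2: (M₁..M₂)·(M₃..M₅) → 7293+10998+17·11·18 = 21657; k=3: (M₁..M₃)·(M₄..M₅) → 9724+8424+17·13·18 = 22126; k=4: (M₁..M₄)·(M₅..M₅) → 17680+0+17·36·18 = 28696.
Best split is after M₂, i.e. k = 2.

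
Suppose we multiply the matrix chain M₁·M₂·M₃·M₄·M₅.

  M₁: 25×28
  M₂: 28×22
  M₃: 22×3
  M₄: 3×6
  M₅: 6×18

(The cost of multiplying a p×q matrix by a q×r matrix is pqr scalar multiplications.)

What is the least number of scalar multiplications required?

Adjacent pairs: M₁M₂ = 25·28·22 = 15400; M₂M₃ = 28·22·3 = 1848; M₃M₄ = 22·3·6 = 396; M₄M₅ = 3·6·18 = 324.
Length 3: M₁..M₃: k=1: 0+1848+25·28·3=3948; k=2: 15400+0+25·22·3=17050 → min 3948 | M₂..M₄: k=2: 0+396+28·22·6=4092; k=3: 1848+0+28·3·6=2352 → min 2352 | M₃..M₅: k=3: 0+324+22·3·18=1512; k=4: 396+0+22·6·18=2772 → min 1512.
Length 4: M₁..M₄: k=1: 0+2352+25·28·6=6552; k=2: 15400+396+25·22·6=19096; k=3: 3948+0+25·3·6=4398 → min 4398 | M₂..M₅: k=2: 0+1512+28·22·18=12600; k=3: 1848+324+28·3·18=3684; k=4: 2352+0+28·6·18=5376 → min 3684.
Length 5: M₁..M₅: k=1: 0+3684+25·28·18=16284; k=2: 15400+1512+25·22·18=26812; k=3: 3948+324+25·3·18=5622; k=4: 4398+0+25·6·18=7098 → min 5622.
Optimal order: ((M₁·(M₂·M₃))·(M₄·M₅)) with cost 5622.

5622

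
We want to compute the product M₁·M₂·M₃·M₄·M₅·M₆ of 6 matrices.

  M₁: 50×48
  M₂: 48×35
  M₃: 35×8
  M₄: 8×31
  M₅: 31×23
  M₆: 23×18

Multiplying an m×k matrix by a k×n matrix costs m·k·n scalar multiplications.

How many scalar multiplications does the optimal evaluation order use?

48856

Adjacent pairs: M₁M₂ = 50·48·35 = 84000; M₂M₃ = 48·35·8 = 13440; M₃M₄ = 35·8·31 = 8680; M₄M₅ = 8·31·23 = 5704; M₅M₆ = 31·23·18 = 12834.
Length 3: M₁..M₃: k=1: 0+13440+50·48·8=32640; k=2: 84000+0+50·35·8=98000 → min 32640 | M₂..M₄: k=2: 0+8680+48·35·31=60760; k=3: 13440+0+48·8·31=25344 → min 25344 | M₃..M₅: k=3: 0+5704+35·8·23=12144; k=4: 8680+0+35·31·23=33635 → min 12144 | M₄..M₆: k=4: 0+12834+8·31·18=17298; k=5: 5704+0+8·23·18=9016 → min 9016.
Length 4: M₁..M₄: k=1: 0+25344+50·48·31=99744; k=2: 84000+8680+50·35·31=146930; k=3: 32640+0+50·8·31=45040 → min 45040 | M₂..M₅: k=2: 0+12144+48·35·23=50784; k=3: 13440+5704+48·8·23=27976; k=4: 25344+0+48·31·23=59568 → min 27976 | M₃..M₆: k=3: 0+9016+35·8·18=14056; k=4: 8680+12834+35·31·18=41044; k=5: 12144+0+35·23·18=26634 → min 14056.
Length 5: M₁..M₅: k=1: 0+27976+50·48·23=83176; k=2: 84000+12144+50·35·23=136394; k=3: 32640+5704+50·8·23=47544; k=4: 45040+0+50·31·23=80690 → min 47544 | M₂..M₆: k=2: 0+14056+48·35·18=44296; k=3: 13440+9016+48·8·18=29368; k=4: 25344+12834+48·31·18=64962; k=5: 27976+0+48·23·18=47848 → min 29368.
Length 6: M₁..M₆: k=1: 0+29368+50·48·18=72568; k=2: 84000+14056+50·35·18=129556; k=3: 32640+9016+50·8·18=48856; k=4: 45040+12834+50·31·18=85774; k=5: 47544+0+50·23·18=68244 → min 48856.
Optimal order: ((M₁·(M₂·M₃))·((M₄·M₅)·M₆)) with cost 48856.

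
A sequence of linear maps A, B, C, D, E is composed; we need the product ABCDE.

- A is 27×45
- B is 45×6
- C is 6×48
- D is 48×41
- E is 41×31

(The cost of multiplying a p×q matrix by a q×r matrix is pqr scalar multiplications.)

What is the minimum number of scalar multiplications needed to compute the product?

31746

Adjacent pairs: AB = 27·45·6 = 7290; BC = 45·6·48 = 12960; CD = 6·48·41 = 11808; DE = 48·41·31 = 61008.
Length 3: A..C: k=1: 0+12960+27·45·48=71280; k=2: 7290+0+27·6·48=15066 → min 15066 | B..D: k=2: 0+11808+45·6·41=22878; k=3: 12960+0+45·48·41=101520 → min 22878 | C..E: k=3: 0+61008+6·48·31=69936; k=4: 11808+0+6·41·31=19434 → min 19434.
Length 4: A..D: k=1: 0+22878+27·45·41=72693; k=2: 7290+11808+27·6·41=25740; k=3: 15066+0+27·48·41=68202 → min 25740 | B..E: k=2: 0+19434+45·6·31=27804; k=3: 12960+61008+45·48·31=140928; k=4: 22878+0+45·41·31=80073 → min 27804.
Length 5: A..E: k=1: 0+27804+27·45·31=65469; k=2: 7290+19434+27·6·31=31746; k=3: 15066+61008+27·48·31=116250; k=4: 25740+0+27·41·31=60057 → min 31746.
Optimal order: ((AB)((CD)E)) with cost 31746.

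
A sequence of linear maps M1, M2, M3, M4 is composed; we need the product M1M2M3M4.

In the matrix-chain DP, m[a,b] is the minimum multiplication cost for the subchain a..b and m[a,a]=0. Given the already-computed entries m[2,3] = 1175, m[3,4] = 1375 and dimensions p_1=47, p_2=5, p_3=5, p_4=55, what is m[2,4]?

14100

m[2,4] = min over k∈[2,3] of m[2,k]+m[k+1,4]+p_{1}·p_k·p_{4}.
k=2: 0 + 1375 + 47·5·55 = 14300; k=3: 1175 + 0 + 47·5·55 = 14100.
Minimum: 14100 at k=3.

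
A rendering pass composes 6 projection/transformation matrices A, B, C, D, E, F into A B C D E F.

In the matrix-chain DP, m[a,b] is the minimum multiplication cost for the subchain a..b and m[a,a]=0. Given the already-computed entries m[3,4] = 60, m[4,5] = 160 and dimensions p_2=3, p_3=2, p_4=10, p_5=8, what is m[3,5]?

m[3,5] = min over k∈[3,4] of m[3,k]+m[k+1,5]+p_{2}·p_k·p_{5}.
k=3: 0 + 160 + 3·2·8 = 208; k=4: 60 + 0 + 3·10·8 = 300.
Minimum: 208 at k=3.

208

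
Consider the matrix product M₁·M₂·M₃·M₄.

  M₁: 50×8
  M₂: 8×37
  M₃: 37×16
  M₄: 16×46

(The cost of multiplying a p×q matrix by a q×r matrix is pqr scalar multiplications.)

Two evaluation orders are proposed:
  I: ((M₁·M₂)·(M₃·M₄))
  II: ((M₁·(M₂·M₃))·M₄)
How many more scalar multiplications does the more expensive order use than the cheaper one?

Order I = ((M₁·M₂)·(M₃·M₄)): (M₁·M₂): 50×8 by 8×37 → 50×37, cost 50·8·37 = 14800; (M₃·M₄): 37×16 by 16×46 → 37×46, cost 37·16·46 = 27232; ((M₁·M₂)·(M₃·M₄)): 50×37 by 37×46 → 50×46, cost 50·37·46 = 85100; cumulative 127132. Total 127132.
Order II = ((M₁·(M₂·M₃))·M₄): (M₂·M₃): 8×37 by 37×16 → 8×16, cost 8·37·16 = 4736; (M₁·(M₂·M₃)): 50×8 by 8×16 → 50×16, cost 50·8·16 = 6400; cumulative 11136; ((M₁·(M₂·M₃))·M₄): 50×16 by 16×46 → 50×46, cost 50·16·46 = 36800; cumulative 47936. Total 47936.
Difference: |127132 − 47936| = 79196.

79196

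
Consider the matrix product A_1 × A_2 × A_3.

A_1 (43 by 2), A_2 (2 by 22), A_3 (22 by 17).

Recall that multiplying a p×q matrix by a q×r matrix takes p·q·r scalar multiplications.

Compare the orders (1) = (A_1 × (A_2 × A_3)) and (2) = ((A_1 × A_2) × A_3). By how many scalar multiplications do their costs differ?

Order (1) = (A_1 × (A_2 × A_3)): (A_2 × A_3): 2×22 by 22×17 → 2×17, cost 2·22·17 = 748; (A_1 × (A_2 × A_3)): 43×2 by 2×17 → 43×17, cost 43·2·17 = 1462; cumulative 2210. Total 2210.
Order (2) = ((A_1 × A_2) × A_3): (A_1 × A_2): 43×2 by 2×22 → 43×22, cost 43·2·22 = 1892; ((A_1 × A_2) × A_3): 43×22 by 22×17 → 43×17, cost 43·22·17 = 16082; cumulative 17974. Total 17974.
Difference: |2210 − 17974| = 15764.

15764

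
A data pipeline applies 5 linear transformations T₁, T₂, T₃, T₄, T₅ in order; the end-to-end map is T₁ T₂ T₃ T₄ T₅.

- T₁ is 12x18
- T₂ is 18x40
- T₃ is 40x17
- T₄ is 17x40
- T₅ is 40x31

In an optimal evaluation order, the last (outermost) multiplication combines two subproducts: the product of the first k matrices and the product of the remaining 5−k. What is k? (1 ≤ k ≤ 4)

4

Adjacent pairs: T₁T₂ = 12·18·40 = 8640; T₂T₃ = 18·40·17 = 12240; T₃T₄ = 40·17·40 = 27200; T₄T₅ = 17·40·31 = 21080.
Length 3: T₁..T₃: k=1: 0+12240+12·18·17=15912; k=2: 8640+0+12·40·17=16800 → min 15912 | T₂..T₄: k=2: 0+27200+18·40·40=56000; k=3: 12240+0+18·17·40=24480 → min 24480 | T₃..T₅: k=3: 0+21080+40·17·31=42160; k=4: 27200+0+40·40·31=76800 → min 42160.
Length 4: T₁..T₄: k=1: 0+24480+12·18·40=33120; k=2: 8640+27200+12·40·40=55040; k=3: 15912+0+12·17·40=24072 → min 24072 | T₂..T₅: k=2: 0+42160+18·40·31=64480; k=3: 12240+21080+18·17·31=42806; k=4: 24480+0+18·40·31=46800 → min 42806.
Top-level splits: k=1: (T₁..T₁)·(T₂..T₅) → 0+42806+12·18·31 = 49502; k=2: (T₁..T₂)·(T₃..T₅) → 8640+42160+12·40·31 = 65680; k=3: (T₁..T₃)·(T₄..T₅) → 15912+21080+12·17·31 = 43316; k=4: (T₁..T₄)·(T₅..T₅) → 24072+0+12·40·31 = 38952.
Best split is after T₄, i.e. k = 4.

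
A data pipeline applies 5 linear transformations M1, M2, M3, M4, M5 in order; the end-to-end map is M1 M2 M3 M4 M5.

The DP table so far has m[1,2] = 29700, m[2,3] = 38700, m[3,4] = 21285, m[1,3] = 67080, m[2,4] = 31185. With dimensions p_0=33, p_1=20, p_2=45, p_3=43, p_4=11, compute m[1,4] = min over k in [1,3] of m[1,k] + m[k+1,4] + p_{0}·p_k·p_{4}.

38445

m[1,4] = min over k∈[1,3] of m[1,k]+m[k+1,4]+p_{0}·p_k·p_{4}.
k=1: 0 + 31185 + 33·20·11 = 38445; k=2: 29700 + 21285 + 33·45·11 = 67320; k=3: 67080 + 0 + 33·43·11 = 82689.
Minimum: 38445 at k=1.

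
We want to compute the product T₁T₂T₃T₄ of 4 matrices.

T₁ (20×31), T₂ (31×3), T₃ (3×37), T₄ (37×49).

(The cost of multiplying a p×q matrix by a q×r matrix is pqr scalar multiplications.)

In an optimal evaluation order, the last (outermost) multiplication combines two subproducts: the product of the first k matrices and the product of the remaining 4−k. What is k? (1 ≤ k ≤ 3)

2

Adjacent pairs: T₁T₂ = 20·31·3 = 1860; T₂T₃ = 31·3·37 = 3441; T₃T₄ = 3·37·49 = 5439.
Length 3: T₁..T₃: k=1: 0+3441+20·31·37=26381; k=2: 1860+0+20·3·37=4080 → min 4080 | T₂..T₄: k=2: 0+5439+31·3·49=9996; k=3: 3441+0+31·37·49=59644 → min 9996.
Top-level splits: k=1: (T₁..T₁)·(T₂..T₄) → 0+9996+20·31·49 = 40376; k=2: (T₁..T₂)·(T₃..T₄) → 1860+5439+20·3·49 = 10239; k=3: (T₁..T₃)·(T₄..T₄) → 4080+0+20·37·49 = 40340.
Best split is after T₂, i.e. k = 2.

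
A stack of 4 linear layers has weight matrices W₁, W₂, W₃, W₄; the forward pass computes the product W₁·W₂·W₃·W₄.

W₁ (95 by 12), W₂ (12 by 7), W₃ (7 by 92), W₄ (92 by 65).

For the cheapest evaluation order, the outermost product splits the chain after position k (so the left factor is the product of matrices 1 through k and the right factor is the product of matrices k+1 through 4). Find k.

Adjacent pairs: W₁W₂ = 95·12·7 = 7980; W₂W₃ = 12·7·92 = 7728; W₃W₄ = 7·92·65 = 41860.
Length 3: W₁..W₃: k=1: 0+7728+95·12·92=112608; k=2: 7980+0+95·7·92=69160 → min 69160 | W₂..W₄: k=2: 0+41860+12·7·65=47320; k=3: 7728+0+12·92·65=79488 → min 47320.
Top-level splits: k=1: (W₁..W₁)·(W₂..W₄) → 0+47320+95·12·65 = 121420; k=2: (W₁..W₂)·(W₃..W₄) → 7980+41860+95·7·65 = 93065; k=3: (W₁..W₃)·(W₄..W₄) → 69160+0+95·92·65 = 637260.
Best split is after W₂, i.e. k = 2.

2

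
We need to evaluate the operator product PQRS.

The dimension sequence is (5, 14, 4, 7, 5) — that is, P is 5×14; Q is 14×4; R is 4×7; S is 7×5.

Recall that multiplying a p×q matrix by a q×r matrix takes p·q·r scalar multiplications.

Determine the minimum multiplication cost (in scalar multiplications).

520

Adjacent pairs: PQ = 5·14·4 = 280; QR = 14·4·7 = 392; RS = 4·7·5 = 140.
Length 3: P..R: k=1: 0+392+5·14·7=882; k=2: 280+0+5·4·7=420 → min 420 | Q..S: k=2: 0+140+14·4·5=420; k=3: 392+0+14·7·5=882 → min 420.
Length 4: P..S: k=1: 0+420+5·14·5=770; k=2: 280+140+5·4·5=520; k=3: 420+0+5·7·5=595 → min 520.
Optimal order: ((PQ)(RS)) with cost 520.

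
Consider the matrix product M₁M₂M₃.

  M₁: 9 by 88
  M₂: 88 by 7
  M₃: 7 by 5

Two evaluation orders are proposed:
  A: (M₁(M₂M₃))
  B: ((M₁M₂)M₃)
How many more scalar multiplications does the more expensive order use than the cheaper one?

Order A = (M₁(M₂M₃)): (M₂M₃): 88×7 by 7×5 → 88×5, cost 88·7·5 = 3080; (M₁(M₂M₃)): 9×88 by 88×5 → 9×5, cost 9·88·5 = 3960; cumulative 7040. Total 7040.
Order B = ((M₁M₂)M₃): (M₁M₂): 9×88 by 88×7 → 9×7, cost 9·88·7 = 5544; ((M₁M₂)M₃): 9×7 by 7×5 → 9×5, cost 9·7·5 = 315; cumulative 5859. Total 5859.
Difference: |7040 − 5859| = 1181.

1181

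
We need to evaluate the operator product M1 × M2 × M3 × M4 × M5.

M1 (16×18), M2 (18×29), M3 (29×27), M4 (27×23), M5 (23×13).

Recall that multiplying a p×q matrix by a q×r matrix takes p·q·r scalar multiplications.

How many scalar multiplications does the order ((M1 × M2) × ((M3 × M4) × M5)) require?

41064

(M1 × M2): 16×18 by 18×29 → 16×29, cost 16·18·29 = 8352
(M3 × M4): 29×27 by 27×23 → 29×23, cost 29·27·23 = 18009
((M3 × M4) × M5): 29×23 by 23×13 → 29×13, cost 29·23·13 = 8671; cumulative 26680
((M1 × M2) × ((M3 × M4) × M5)): 16×29 by 29×13 → 16×13, cost 16·29·13 = 6032; cumulative 41064
Total: 41064 scalar multiplications.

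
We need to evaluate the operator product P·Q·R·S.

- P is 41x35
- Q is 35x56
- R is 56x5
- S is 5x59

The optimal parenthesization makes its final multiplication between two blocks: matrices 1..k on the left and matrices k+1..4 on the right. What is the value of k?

Adjacent pairs: PQ = 41·35·56 = 80360; QR = 35·56·5 = 9800; RS = 56·5·59 = 16520.
Length 3: P..R: k=1: 0+9800+41·35·5=16975; k=2: 80360+0+41·56·5=91840 → min 16975 | Q..S: k=2: 0+16520+35·56·59=132160; k=3: 9800+0+35·5·59=20125 → min 20125.
Top-level splits: k=1: (P..P)·(Q..S) → 0+20125+41·35·59 = 104790; k=2: (P..Q)·(R..S) → 80360+16520+41·56·59 = 232344; k=3: (P..R)·(S..S) → 16975+0+41·5·59 = 29070.
Best split is after R, i.e. k = 3.

3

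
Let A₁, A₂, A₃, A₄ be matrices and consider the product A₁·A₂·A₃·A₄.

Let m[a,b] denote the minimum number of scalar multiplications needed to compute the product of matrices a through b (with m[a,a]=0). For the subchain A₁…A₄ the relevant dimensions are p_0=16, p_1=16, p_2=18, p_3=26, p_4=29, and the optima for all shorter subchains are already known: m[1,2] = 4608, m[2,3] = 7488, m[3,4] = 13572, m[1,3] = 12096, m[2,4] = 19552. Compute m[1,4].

24160

m[1,4] = min over k∈[1,3] of m[1,k]+m[k+1,4]+p_{0}·p_k·p_{4}.
k=1: 0 + 19552 + 16·16·29 = 26976; k=2: 4608 + 13572 + 16·18·29 = 26532; k=3: 12096 + 0 + 16·26·29 = 24160.
Minimum: 24160 at k=3.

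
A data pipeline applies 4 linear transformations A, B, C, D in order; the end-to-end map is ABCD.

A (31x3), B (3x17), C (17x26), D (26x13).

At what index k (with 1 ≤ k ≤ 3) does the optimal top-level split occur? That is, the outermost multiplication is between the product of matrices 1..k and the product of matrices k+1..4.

1

Adjacent pairs: AB = 31·3·17 = 1581; BC = 3·17·26 = 1326; CD = 17·26·13 = 5746.
Length 3: A..C: k=1: 0+1326+31·3·26=3744; k=2: 1581+0+31·17·26=15283 → min 3744 | B..D: k=2: 0+5746+3·17·13=6409; k=3: 1326+0+3·26·13=2340 → min 2340.
Top-level splits: k=1: (A..A)·(B..D) → 0+2340+31·3·13 = 3549; k=2: (A..B)·(C..D) → 1581+5746+31·17·13 = 14178; k=3: (A..C)·(D..D) → 3744+0+31·26·13 = 14222.
Best split is after A, i.e. k = 1.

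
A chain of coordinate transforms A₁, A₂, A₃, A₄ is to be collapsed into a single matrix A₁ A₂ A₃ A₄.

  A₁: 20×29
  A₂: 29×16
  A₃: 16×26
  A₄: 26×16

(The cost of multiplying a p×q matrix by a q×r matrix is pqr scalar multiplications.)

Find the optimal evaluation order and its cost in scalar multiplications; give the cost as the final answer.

Adjacent pairs: A₁A₂ = 20·29·16 = 9280; A₂A₃ = 29·16·26 = 12064; A₃A₄ = 16·26·16 = 6656.
Length 3: A₁..A₃: k=1: 0+12064+20·29·26=27144; k=2: 9280+0+20·16·26=17600 → min 17600 | A₂..A₄: k=2: 0+6656+29·16·16=14080; k=3: 12064+0+29·26·16=24128 → min 14080.
Length 4: A₁..A₄: k=1: 0+14080+20·29·16=23360; k=2: 9280+6656+20·16·16=21056; k=3: 17600+0+20·26·16=25920 → min 21056.
Optimal parenthesization: ((A₁ A₂) (A₃ A₄)) with cost 21056.

21056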